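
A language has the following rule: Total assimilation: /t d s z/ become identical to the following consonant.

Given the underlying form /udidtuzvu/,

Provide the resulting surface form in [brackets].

[udittuvvu]

/d/ before /t/ → [t] (total assimilation)
/z/ before /v/ → [v] (total assimilation)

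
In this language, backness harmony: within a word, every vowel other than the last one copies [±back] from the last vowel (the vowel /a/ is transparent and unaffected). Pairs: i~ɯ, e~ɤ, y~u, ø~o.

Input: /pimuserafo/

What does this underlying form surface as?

/i/ harmonizes with /o/ ([+back]) → [ɯ]
/e/ harmonizes with /o/ ([+back]) → [ɤ]

[pɯmusɤrafo]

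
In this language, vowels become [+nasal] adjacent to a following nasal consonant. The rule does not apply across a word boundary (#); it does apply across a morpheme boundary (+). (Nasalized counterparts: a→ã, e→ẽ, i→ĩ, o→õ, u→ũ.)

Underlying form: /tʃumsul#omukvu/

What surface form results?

[tʃũmsul#õmukvu]

/u/ before nasal /m/ → [ũ]
/o/ before nasal /m/ → [õ]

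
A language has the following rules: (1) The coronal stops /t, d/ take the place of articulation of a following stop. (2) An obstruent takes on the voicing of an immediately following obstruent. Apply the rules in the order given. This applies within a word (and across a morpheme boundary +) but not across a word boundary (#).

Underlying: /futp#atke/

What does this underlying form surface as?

Rule 1: /t/ before /p/ (labial) → [p]
Rule 1: /t/ before /k/ (velar) → [k]
After rule 1: fupp#akke
Rule 2: no segment meets the rule's conditions; no change.

[fupp#akke]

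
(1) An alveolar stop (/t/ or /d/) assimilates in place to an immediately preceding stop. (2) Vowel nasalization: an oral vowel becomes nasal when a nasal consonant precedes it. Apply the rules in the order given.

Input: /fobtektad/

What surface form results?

[fobpekkad]

Rule 1: /t/ after /b/ (labial) → [p]
Rule 1: /t/ after /k/ (velar) → [k]
After rule 1: fobpekkad
Rule 2: no segment meets the rule's conditions; no change.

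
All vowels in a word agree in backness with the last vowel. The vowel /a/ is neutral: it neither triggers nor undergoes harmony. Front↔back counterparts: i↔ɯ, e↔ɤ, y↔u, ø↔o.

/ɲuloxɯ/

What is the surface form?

[ɲuloxɯ]

no segment meets the rule's conditions; no change.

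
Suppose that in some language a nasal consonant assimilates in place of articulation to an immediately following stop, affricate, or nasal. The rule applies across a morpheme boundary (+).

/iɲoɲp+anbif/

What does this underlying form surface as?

[iɲomp+ambif]

/ɲ/ before /p/ (labial) → [m]
/n/ before /b/ (labial) → [m]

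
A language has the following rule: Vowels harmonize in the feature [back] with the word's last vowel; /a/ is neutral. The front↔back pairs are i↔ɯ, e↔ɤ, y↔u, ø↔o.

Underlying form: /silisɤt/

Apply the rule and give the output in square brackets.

[sɯlɯsɤt]

/i/ harmonizes with /ɤ/ ([+back]) → [ɯ]
/i/ harmonizes with /ɤ/ ([+back]) → [ɯ]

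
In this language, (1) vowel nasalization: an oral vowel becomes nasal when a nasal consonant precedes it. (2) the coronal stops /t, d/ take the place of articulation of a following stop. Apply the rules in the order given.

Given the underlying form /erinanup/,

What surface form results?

[erinãnũp]

Rule 1: /a/ after nasal /n/ → [ã]
Rule 1: /u/ after nasal /n/ → [ũ]
After rule 1: erinãnũp
Rule 2: no segment meets the rule's conditions; no change.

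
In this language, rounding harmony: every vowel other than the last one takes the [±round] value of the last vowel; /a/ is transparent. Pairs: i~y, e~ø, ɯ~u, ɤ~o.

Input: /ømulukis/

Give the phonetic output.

/ø/ harmonizes with /i/ ([-round]) → [e]
/u/ harmonizes with /i/ ([-round]) → [ɯ]
/u/ harmonizes with /i/ ([-round]) → [ɯ]

[emɯlɯkis]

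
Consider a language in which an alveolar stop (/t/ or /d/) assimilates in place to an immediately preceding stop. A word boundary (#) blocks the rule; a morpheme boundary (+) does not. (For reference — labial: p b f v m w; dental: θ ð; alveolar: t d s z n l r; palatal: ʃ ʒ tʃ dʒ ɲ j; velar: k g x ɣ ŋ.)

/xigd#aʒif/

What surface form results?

/d/ after /g/ (velar) → [g]

[xigg#aʒif]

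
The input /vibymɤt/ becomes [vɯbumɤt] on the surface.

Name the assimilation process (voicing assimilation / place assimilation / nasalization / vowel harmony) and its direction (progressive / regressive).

/i/→[ɯ] /y/→[u].
Vowels agree with the last vowel, so the harmony is regressive.

vowel harmony, regressive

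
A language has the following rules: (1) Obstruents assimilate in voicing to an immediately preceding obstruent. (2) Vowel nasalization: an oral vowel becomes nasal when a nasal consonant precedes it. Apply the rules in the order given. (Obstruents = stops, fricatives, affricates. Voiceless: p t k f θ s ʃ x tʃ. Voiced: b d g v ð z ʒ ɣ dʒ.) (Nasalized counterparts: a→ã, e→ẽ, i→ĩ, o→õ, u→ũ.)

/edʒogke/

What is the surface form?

[edʒogge]

Rule 1: /k/ after /g/ (voiced) → [g]
After rule 1: edʒogge
Rule 2: no segment meets the rule's conditions; no change.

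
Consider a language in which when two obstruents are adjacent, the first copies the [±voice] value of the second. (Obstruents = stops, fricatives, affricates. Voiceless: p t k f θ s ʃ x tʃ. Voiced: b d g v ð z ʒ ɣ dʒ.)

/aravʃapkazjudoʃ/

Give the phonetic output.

[arafʃapkazjudoʃ]

/v/ before /ʃ/ (voiceless) → [f]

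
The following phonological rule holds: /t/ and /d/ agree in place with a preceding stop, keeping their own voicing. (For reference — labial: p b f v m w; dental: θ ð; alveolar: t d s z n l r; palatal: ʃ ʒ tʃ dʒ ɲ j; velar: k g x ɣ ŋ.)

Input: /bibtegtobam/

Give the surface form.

[bibpegkobam]

/t/ after /b/ (labial) → [p]
/t/ after /g/ (velar) → [k]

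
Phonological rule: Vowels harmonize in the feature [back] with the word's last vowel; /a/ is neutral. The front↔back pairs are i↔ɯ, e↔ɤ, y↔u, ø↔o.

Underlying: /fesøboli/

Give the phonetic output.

[fesøbøli]

/o/ harmonizes with /i/ ([-back]) → [ø]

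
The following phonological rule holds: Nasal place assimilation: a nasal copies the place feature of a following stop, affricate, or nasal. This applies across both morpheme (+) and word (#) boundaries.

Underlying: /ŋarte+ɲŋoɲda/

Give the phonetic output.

[ŋarte+ŋŋonda]

/ɲ/ before /ŋ/ (velar) → [ŋ]
/ɲ/ before /d/ (alveolar) → [n]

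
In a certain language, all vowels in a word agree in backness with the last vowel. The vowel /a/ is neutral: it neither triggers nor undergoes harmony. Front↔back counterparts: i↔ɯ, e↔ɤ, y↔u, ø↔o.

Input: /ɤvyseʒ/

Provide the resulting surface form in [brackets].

[evyseʒ]

/ɤ/ harmonizes with /e/ ([-back]) → [e]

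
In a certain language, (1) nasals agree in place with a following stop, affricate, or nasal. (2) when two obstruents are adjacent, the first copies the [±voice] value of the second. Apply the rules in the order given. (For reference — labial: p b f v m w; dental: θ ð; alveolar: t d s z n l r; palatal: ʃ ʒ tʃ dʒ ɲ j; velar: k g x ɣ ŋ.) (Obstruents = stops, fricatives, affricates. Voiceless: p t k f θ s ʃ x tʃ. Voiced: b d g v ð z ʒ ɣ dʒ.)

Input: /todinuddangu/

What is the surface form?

[todinuddaŋgu]

Rule 1: /n/ before /g/ (velar) → [ŋ]
After rule 1: todinuddaŋgu
Rule 2: no segment meets the rule's conditions; no change.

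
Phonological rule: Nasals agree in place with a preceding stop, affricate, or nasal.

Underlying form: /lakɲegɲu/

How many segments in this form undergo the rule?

2

/ɲ/ after /k/ (velar) → [ŋ]
/ɲ/ after /g/ (velar) → [ŋ]
2 segments change.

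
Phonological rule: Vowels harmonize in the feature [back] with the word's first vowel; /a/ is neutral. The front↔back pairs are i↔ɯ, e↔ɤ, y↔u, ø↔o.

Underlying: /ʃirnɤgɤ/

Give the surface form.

[ʃirnege]

/ɤ/ harmonizes with /i/ ([-back]) → [e]
/ɤ/ harmonizes with /i/ ([-back]) → [e]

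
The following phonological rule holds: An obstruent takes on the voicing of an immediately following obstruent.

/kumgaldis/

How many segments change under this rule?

0

No segment meets the rule's conditions.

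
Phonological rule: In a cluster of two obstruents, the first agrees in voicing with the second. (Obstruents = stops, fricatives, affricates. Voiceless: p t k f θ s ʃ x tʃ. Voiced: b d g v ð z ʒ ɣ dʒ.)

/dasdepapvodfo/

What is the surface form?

[dazdepabvotfo]

/s/ before /d/ (voiced) → [z]
/p/ before /v/ (voiced) → [b]
/d/ before /f/ (voiceless) → [t]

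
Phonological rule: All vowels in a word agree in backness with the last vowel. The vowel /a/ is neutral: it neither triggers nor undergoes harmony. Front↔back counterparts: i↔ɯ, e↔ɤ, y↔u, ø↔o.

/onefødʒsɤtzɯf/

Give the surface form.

[onɤfodʒsɤtzɯf]

/e/ harmonizes with /ɯ/ ([+back]) → [ɤ]
/ø/ harmonizes with /ɯ/ ([+back]) → [o]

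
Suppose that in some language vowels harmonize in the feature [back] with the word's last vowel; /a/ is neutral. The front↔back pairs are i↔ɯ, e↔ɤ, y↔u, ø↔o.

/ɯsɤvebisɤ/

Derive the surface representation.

[ɯsɤvɤbɯsɤ]

/e/ harmonizes with /ɤ/ ([+back]) → [ɤ]
/i/ harmonizes with /ɤ/ ([+back]) → [ɯ]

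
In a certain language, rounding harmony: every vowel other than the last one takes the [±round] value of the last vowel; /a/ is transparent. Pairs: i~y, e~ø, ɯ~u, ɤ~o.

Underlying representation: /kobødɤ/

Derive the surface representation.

/o/ harmonizes with /ɤ/ ([-round]) → [ɤ]
/ø/ harmonizes with /ɤ/ ([-round]) → [e]

[kɤbedɤ]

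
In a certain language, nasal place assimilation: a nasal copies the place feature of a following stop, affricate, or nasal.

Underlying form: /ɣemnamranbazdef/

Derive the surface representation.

/m/ before /n/ (alveolar) → [n]
/n/ before /b/ (labial) → [m]

[ɣennamrambazdef]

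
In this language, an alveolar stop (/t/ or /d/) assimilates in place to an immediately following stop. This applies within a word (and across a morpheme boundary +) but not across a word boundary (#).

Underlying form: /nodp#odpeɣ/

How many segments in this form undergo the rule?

/d/ before /p/ (labial) → [b]
/d/ before /p/ (labial) → [b]
2 segments change.

2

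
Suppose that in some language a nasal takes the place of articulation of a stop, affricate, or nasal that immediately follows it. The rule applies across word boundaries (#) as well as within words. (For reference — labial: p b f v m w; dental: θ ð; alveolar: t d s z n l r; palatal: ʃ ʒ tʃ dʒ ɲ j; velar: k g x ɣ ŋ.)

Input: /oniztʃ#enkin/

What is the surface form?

/n/ before /k/ (velar) → [ŋ]

[oniztʃ#eŋkin]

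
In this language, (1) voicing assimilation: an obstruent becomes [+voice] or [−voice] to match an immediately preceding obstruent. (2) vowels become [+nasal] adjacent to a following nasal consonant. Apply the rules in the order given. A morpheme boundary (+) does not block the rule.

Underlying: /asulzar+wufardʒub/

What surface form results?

Rule 1: no segment meets the rule's conditions; no change.
After rule 1: asulzar+wufardʒub
Rule 2: no segment meets the rule's conditions; no change.

[asulzar+wufardʒub]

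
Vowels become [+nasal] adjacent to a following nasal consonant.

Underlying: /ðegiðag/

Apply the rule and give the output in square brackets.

no segment meets the rule's conditions; no change.

[ðegiðag]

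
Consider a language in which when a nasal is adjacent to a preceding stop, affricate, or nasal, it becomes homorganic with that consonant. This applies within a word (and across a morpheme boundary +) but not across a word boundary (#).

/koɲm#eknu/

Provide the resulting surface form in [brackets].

/m/ after /ɲ/ (palatal) → [ɲ]
/n/ after /k/ (velar) → [ŋ]

[koɲɲ#ekŋu]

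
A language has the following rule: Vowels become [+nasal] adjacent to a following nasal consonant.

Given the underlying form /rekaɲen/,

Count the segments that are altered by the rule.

2

/a/ before nasal /ɲ/ → [ã]
/e/ before nasal /n/ → [ẽ]
2 segments change.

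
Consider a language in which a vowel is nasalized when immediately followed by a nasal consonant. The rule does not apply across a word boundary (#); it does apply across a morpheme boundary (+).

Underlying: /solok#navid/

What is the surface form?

[solok#navid]

no segment meets the rule's conditions; no change.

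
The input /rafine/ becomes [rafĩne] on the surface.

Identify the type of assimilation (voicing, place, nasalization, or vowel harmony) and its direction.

nasalization, regressive

/i/→[ĩ].
Each target copies a feature from the following segment, so the direction is regressive.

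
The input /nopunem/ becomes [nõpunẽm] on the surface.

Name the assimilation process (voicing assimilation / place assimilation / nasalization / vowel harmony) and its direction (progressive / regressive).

/o/→[õ] /e/→[ẽ].
Each target copies a feature from the preceding segment, so the direction is progressive.

nasalization, progressive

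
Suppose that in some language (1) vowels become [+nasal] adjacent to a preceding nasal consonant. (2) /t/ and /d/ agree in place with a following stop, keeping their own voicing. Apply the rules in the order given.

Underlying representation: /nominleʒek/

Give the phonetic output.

[nõmĩnleʒek]

Rule 1: /o/ after nasal /n/ → [õ]
Rule 1: /i/ after nasal /m/ → [ĩ]
After rule 1: nõmĩnleʒek
Rule 2: no segment meets the rule's conditions; no change.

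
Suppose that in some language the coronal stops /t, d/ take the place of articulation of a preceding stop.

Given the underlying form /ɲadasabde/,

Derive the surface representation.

/d/ after /b/ (labial) → [b]

[ɲadasabbe]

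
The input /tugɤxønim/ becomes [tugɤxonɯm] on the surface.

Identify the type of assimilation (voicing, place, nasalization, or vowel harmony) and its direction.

/ø/→[o] /i/→[ɯ].
Vowels agree with the first vowel, so the harmony is progressive.

vowel harmony, progressive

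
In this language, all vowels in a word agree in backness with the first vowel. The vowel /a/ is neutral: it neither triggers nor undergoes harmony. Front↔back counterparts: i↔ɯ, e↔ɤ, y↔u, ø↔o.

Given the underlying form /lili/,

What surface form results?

[lili]

no segment meets the rule's conditions; no change.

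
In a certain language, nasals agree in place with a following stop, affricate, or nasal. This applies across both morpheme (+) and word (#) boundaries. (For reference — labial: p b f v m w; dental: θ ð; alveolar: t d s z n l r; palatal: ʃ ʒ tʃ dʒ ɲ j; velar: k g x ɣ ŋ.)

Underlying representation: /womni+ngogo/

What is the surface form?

/m/ before /n/ (alveolar) → [n]
/n/ before /g/ (velar) → [ŋ]

[wonni+ŋgogo]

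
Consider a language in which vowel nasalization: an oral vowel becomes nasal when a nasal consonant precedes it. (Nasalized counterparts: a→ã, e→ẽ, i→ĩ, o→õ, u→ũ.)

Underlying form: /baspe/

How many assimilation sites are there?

0

No segment meets the rule's conditions.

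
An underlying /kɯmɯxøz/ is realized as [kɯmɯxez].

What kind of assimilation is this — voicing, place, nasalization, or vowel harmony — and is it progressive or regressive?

vowel harmony, progressive

/ø/→[e].
Vowels agree with the first vowel, so the harmony is progressive.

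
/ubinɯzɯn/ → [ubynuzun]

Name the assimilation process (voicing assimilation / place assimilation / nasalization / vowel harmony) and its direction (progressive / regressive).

/i/→[y] /ɯ/→[u] /ɯ/→[u].
Vowels agree with the first vowel, so the harmony is progressive.

vowel harmony, progressive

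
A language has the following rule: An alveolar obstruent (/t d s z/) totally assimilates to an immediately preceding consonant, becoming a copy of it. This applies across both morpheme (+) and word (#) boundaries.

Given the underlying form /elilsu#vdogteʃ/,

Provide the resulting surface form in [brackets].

[elillu#vvoggeʃ]

/s/ after /l/ → [l] (total assimilation)
/d/ after /v/ → [v] (total assimilation)
/t/ after /g/ → [g] (total assimilation)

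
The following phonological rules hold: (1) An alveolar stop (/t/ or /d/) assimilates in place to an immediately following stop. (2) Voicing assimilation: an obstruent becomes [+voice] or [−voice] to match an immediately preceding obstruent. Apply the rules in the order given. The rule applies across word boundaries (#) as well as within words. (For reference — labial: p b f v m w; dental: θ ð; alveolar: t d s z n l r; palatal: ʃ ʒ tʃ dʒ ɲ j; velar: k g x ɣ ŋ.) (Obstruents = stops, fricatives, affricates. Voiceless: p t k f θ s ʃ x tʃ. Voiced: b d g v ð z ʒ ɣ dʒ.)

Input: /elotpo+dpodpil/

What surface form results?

[eloppo+bbobbil]

Rule 1: /t/ before /p/ (labial) → [p]
Rule 1: /d/ before /p/ (labial) → [b]
Rule 1: /d/ before /p/ (labial) → [b]
After rule 1: eloppo+bpobpil
Rule 2: /p/ after /b/ (voiced) → [b]
Rule 2: /p/ after /b/ (voiced) → [b]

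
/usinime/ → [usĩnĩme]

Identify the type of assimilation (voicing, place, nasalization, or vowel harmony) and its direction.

nasalization, regressive

/i/→[ĩ] /i/→[ĩ].
Each target copies a feature from the following segment, so the direction is regressive.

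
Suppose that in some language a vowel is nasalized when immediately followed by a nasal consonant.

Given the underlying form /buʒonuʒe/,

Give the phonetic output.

[buʒõnuʒe]

/o/ before nasal /n/ → [õ]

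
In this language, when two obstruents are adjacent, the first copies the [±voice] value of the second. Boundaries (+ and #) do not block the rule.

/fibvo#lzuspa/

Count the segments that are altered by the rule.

No segment meets the rule's conditions.

0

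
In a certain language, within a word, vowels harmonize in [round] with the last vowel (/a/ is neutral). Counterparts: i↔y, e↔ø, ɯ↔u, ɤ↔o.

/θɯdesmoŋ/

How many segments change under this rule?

/ɯ/ harmonizes with /o/ ([+round]) → [u]
/e/ harmonizes with /o/ ([+round]) → [ø]
2 segments change.

2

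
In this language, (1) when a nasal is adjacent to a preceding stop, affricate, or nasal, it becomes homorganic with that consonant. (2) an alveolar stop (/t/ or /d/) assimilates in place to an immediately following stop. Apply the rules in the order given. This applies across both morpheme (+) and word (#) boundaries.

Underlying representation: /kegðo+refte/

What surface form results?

Rule 1: no segment meets the rule's conditions; no change.
After rule 1: kegðo+refte
Rule 2: no segment meets the rule's conditions; no change.

[kegðo+refte]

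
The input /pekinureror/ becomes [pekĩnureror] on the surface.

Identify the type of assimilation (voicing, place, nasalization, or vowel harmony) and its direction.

/i/→[ĩ].
Each target copies a feature from the following segment, so the direction is regressive.

nasalization, regressive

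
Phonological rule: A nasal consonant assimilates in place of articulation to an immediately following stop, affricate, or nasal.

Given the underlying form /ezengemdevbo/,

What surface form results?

[ezeŋgendevbo]

/n/ before /g/ (velar) → [ŋ]
/m/ before /d/ (alveolar) → [n]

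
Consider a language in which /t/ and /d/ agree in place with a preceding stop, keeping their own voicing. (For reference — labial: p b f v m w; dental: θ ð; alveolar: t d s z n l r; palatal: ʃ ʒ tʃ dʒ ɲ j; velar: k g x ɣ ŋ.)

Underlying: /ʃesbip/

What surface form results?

no segment meets the rule's conditions; no change.

[ʃesbip]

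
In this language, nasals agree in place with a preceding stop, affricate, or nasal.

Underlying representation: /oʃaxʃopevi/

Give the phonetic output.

no segment meets the rule's conditions; no change.

[oʃaxʃopevi]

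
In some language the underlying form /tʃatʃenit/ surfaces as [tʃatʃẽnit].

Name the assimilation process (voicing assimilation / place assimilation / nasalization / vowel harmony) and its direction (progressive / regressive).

nasalization, regressive

/e/→[ẽ].
Each target copies a feature from the following segment, so the direction is regressive.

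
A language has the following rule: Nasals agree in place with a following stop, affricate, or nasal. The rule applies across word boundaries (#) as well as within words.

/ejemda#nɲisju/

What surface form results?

/m/ before /d/ (alveolar) → [n]
/n/ before /ɲ/ (palatal) → [ɲ]

[ejenda#ɲɲisju]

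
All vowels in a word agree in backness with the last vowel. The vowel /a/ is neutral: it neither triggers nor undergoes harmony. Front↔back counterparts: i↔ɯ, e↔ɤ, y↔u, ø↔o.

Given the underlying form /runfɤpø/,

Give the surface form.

/u/ harmonizes with /ø/ ([-back]) → [y]
/ɤ/ harmonizes with /ø/ ([-back]) → [e]

[rynfepø]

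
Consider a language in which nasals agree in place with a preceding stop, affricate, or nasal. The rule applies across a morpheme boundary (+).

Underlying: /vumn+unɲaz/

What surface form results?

/n/ after /m/ (labial) → [m]
/ɲ/ after /n/ (alveolar) → [n]

[vumm+unnaz]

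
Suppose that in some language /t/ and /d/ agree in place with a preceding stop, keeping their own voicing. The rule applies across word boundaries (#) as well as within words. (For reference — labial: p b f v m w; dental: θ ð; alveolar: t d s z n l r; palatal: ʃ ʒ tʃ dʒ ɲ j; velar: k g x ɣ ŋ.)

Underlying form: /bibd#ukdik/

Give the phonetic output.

[bibb#ukgik]

/d/ after /b/ (labial) → [b]
/d/ after /k/ (velar) → [g]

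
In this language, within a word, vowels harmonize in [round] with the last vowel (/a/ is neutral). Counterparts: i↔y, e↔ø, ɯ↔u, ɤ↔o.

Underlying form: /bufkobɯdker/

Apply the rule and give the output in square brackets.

[bɯfkɤbɯdker]

/u/ harmonizes with /e/ ([-round]) → [ɯ]
/o/ harmonizes with /e/ ([-round]) → [ɤ]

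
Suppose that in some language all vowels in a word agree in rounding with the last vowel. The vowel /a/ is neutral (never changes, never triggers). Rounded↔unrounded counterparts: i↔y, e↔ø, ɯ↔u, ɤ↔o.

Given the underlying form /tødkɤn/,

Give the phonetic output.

[tedkɤn]

/ø/ harmonizes with /ɤ/ ([-round]) → [e]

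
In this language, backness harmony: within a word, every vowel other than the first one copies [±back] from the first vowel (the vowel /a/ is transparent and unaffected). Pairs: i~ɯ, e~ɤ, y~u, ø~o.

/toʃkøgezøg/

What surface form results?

/ø/ harmonizes with /o/ ([+back]) → [o]
/e/ harmonizes with /o/ ([+back]) → [ɤ]
/ø/ harmonizes with /o/ ([+back]) → [o]

[toʃkogɤzog]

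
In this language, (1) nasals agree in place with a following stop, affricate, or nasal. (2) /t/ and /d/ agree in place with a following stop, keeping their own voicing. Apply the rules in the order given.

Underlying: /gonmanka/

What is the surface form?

[gommaŋka]

Rule 1: /n/ before /m/ (labial) → [m]
Rule 1: /n/ before /k/ (velar) → [ŋ]
After rule 1: gommaŋka
Rule 2: no segment meets the rule's conditions; no change.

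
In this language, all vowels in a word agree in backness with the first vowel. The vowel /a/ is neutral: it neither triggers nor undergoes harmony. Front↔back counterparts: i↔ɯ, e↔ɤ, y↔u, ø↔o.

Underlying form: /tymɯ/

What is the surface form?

[tymi]

/ɯ/ harmonizes with /y/ ([-back]) → [i]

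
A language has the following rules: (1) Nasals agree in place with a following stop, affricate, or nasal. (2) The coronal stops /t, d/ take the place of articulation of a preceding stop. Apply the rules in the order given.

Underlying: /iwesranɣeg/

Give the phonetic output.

Rule 1: no segment meets the rule's conditions; no change.
After rule 1: iwesranɣeg
Rule 2: no segment meets the rule's conditions; no change.

[iwesranɣeg]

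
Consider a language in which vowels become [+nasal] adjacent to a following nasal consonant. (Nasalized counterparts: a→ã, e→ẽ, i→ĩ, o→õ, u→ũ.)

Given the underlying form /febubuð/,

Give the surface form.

[febubuð]

no segment meets the rule's conditions; no change.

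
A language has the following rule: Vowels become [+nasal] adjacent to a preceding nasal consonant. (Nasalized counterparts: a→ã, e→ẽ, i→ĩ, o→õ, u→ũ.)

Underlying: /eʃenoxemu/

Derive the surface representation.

/o/ after nasal /n/ → [õ]
/u/ after nasal /m/ → [ũ]

[eʃenõxemũ]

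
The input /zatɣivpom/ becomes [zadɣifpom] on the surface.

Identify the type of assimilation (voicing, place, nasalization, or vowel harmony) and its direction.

/t/→[d] /v/→[f].
Each target copies a feature from the following segment, so the direction is regressive.

voicing assimilation, regressive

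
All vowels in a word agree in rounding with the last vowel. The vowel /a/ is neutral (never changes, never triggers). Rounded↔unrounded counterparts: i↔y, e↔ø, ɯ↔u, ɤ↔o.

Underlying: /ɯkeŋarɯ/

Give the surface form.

no segment meets the rule's conditions; no change.

[ɯkeŋarɯ]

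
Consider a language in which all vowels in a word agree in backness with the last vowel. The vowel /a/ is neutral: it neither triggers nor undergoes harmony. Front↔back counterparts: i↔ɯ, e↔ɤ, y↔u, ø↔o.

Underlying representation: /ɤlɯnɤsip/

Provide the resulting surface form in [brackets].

/ɤ/ harmonizes with /i/ ([-back]) → [e]
/ɯ/ harmonizes with /i/ ([-back]) → [i]
/ɤ/ harmonizes with /i/ ([-back]) → [e]

[elinesip]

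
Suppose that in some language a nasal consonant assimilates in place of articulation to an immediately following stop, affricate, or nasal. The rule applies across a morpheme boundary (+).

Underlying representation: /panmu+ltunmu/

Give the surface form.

[pammu+ltummu]

/n/ before /m/ (labial) → [m]
/n/ before /m/ (labial) → [m]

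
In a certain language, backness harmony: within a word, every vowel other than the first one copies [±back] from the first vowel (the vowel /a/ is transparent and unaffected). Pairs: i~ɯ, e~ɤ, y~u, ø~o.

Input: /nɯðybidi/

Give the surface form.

/y/ harmonizes with /ɯ/ ([+back]) → [u]
/i/ harmonizes with /ɯ/ ([+back]) → [ɯ]
/i/ harmonizes with /ɯ/ ([+back]) → [ɯ]

[nɯðubɯdɯ]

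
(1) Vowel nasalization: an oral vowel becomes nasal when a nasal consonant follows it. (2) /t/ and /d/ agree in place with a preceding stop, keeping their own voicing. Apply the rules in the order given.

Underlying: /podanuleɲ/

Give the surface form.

[podãnulẽɲ]

Rule 1: /a/ before nasal /n/ → [ã]
Rule 1: /e/ before nasal /ɲ/ → [ẽ]
After rule 1: podãnulẽɲ
Rule 2: no segment meets the rule's conditions; no change.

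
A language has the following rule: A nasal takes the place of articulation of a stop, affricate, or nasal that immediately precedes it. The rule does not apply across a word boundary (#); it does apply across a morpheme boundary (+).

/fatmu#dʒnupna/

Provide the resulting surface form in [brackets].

[fatnu#dʒɲupma]

/m/ after /t/ (alveolar) → [n]
/n/ after /dʒ/ (palatal) → [ɲ]
/n/ after /p/ (labial) → [m]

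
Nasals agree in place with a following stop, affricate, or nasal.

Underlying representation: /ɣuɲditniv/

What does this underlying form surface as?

/ɲ/ before /d/ (alveolar) → [n]

[ɣunditniv]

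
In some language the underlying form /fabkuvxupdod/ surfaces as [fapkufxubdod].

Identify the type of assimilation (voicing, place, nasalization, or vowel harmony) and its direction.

/b/→[p] /v/→[f] /p/→[b].
Each target copies a feature from the following segment, so the direction is regressive.

voicing assimilation, regressive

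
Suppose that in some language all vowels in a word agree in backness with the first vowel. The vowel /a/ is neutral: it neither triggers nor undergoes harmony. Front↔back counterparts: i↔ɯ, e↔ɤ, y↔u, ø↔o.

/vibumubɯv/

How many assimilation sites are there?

/u/ harmonizes with /i/ ([-back]) → [y]
/u/ harmonizes with /i/ ([-back]) → [y]
/ɯ/ harmonizes with /i/ ([-back]) → [i]
3 segments change.

3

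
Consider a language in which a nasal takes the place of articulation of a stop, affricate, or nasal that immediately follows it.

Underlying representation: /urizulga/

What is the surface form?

no segment meets the rule's conditions; no change.

[urizulga]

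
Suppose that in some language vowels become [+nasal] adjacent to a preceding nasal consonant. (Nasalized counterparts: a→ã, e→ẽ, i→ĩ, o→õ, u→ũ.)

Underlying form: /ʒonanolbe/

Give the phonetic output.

/a/ after nasal /n/ → [ã]
/o/ after nasal /n/ → [õ]

[ʒonãnõlbe]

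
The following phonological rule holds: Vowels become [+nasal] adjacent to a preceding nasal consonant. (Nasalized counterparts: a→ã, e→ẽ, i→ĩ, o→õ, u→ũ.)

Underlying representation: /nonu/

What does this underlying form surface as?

/o/ after nasal /n/ → [õ]
/u/ after nasal /n/ → [ũ]

[nõnũ]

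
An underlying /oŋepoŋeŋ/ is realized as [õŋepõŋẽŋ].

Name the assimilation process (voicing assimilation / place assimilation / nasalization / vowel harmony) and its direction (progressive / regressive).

/o/→[õ] /o/→[õ] /e/→[ẽ].
Each target copies a feature from the following segment, so the direction is regressive.

nasalization, regressive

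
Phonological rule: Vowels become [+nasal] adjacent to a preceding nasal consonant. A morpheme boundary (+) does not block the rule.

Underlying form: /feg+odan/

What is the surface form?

[feg+odan]

no segment meets the rule's conditions; no change.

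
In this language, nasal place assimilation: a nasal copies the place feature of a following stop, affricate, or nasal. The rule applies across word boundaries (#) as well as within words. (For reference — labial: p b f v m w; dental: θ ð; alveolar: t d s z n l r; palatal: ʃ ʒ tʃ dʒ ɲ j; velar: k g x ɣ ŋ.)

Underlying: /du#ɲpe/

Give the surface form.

/ɲ/ before /p/ (labial) → [m]

[du#mpe]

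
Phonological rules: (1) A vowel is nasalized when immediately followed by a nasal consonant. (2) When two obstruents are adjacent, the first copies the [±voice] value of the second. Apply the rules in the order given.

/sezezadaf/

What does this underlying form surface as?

[sezezadaf]

Rule 1: no segment meets the rule's conditions; no change.
After rule 1: sezezadaf
Rule 2: no segment meets the rule's conditions; no change.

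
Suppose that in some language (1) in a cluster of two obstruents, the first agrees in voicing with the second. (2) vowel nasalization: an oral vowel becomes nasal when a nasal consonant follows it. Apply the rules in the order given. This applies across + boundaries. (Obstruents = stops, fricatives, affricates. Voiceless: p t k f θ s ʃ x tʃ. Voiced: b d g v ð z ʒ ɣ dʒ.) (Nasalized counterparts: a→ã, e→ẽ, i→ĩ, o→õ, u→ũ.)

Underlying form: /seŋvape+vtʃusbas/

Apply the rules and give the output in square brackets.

Rule 1: /v/ before /tʃ/ (voiceless) → [f]
Rule 1: /s/ before /b/ (voiced) → [z]
After rule 1: seŋvape+ftʃuzbas
Rule 2: /e/ before nasal /ŋ/ → [ẽ]

[sẽŋvape+ftʃuzbas]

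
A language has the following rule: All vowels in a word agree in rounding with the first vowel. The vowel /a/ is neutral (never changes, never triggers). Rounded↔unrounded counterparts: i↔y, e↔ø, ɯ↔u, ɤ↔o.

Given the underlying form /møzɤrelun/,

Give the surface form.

[møzorølun]

/ɤ/ harmonizes with /ø/ ([+round]) → [o]
/e/ harmonizes with /ø/ ([+round]) → [ø]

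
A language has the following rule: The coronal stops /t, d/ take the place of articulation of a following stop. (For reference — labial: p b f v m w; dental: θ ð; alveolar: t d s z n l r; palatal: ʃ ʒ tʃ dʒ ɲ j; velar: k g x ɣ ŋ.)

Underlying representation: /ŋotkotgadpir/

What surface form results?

[ŋokkokgabpir]

/t/ before /k/ (velar) → [k]
/t/ before /g/ (velar) → [k]
/d/ before /p/ (labial) → [b]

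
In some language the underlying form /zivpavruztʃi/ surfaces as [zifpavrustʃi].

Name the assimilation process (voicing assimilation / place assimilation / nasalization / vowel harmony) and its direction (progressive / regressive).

voicing assimilation, regressive

/v/→[f] /z/→[s].
Each target copies a feature from the following segment, so the direction is regressive.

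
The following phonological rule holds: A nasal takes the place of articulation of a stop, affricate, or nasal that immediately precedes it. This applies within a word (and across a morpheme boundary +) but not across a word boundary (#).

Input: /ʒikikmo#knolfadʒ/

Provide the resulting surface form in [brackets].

/m/ after /k/ (velar) → [ŋ]
/n/ after /k/ (velar) → [ŋ]

[ʒikikŋo#kŋolfadʒ]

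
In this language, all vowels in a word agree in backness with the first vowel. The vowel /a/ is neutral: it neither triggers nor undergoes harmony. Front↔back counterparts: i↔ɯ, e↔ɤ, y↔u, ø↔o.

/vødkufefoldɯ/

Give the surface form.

/u/ harmonizes with /ø/ ([-back]) → [y]
/o/ harmonizes with /ø/ ([-back]) → [ø]
/ɯ/ harmonizes with /ø/ ([-back]) → [i]

[vødkyfeføldi]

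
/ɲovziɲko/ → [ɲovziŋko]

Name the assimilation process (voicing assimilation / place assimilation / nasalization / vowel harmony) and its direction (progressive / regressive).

/ɲ/→[ŋ].
Each target copies a feature from the following segment, so the direction is regressive.

place assimilation, regressive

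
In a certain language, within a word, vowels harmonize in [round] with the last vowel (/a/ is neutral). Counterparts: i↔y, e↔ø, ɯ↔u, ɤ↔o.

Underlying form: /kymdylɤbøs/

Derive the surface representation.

/ɤ/ harmonizes with /ø/ ([+round]) → [o]

[kymdylobøs]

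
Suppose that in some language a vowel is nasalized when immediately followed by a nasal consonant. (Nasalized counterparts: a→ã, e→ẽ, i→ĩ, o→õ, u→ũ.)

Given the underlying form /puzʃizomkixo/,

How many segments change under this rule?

/o/ before nasal /m/ → [õ]
1 segment changes.

1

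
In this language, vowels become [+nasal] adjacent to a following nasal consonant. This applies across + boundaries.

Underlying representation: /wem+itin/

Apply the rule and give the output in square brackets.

/e/ before nasal /m/ → [ẽ]
/i/ before nasal /n/ → [ĩ]

[wẽm+itĩn]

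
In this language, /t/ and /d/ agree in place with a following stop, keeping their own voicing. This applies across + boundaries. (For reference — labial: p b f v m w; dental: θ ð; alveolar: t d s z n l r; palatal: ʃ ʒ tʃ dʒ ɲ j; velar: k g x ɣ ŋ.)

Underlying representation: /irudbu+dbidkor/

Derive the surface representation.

[irubbu+bbigkor]

/d/ before /b/ (labial) → [b]
/d/ before /b/ (labial) → [b]
/d/ before /k/ (velar) → [g]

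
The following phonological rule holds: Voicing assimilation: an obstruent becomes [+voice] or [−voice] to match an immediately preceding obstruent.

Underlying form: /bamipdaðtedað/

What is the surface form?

/d/ after /p/ (voiceless) → [t]
/t/ after /ð/ (voiced) → [d]

[bamiptaðdedað]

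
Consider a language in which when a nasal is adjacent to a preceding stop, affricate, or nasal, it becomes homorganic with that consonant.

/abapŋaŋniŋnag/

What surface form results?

/ŋ/ after /p/ (labial) → [m]
/n/ after /ŋ/ (velar) → [ŋ]
/n/ after /ŋ/ (velar) → [ŋ]

[abapmaŋŋiŋŋag]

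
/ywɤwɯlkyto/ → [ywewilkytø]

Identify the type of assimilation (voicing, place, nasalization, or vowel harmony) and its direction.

vowel harmony, progressive

/ɤ/→[e] /ɯ/→[i] /o/→[ø].
Vowels agree with the first vowel, so the harmony is progressive.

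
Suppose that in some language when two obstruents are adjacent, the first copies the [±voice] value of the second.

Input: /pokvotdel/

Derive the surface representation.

/k/ before /v/ (voiced) → [g]
/t/ before /d/ (voiced) → [d]

[pogvoddel]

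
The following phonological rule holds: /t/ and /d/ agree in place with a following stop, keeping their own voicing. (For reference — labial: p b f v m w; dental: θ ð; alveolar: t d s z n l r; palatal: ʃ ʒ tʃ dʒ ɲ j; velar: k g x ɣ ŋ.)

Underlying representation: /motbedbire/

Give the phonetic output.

/t/ before /b/ (labial) → [p]
/d/ before /b/ (labial) → [b]

[mopbebbire]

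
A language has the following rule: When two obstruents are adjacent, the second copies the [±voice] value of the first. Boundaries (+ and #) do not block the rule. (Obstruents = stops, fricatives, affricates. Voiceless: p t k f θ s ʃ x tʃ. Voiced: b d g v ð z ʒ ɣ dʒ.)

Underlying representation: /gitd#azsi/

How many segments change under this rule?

2

/d/ after /t/ (voiceless) → [t]
/s/ after /z/ (voiced) → [z]
2 segments change.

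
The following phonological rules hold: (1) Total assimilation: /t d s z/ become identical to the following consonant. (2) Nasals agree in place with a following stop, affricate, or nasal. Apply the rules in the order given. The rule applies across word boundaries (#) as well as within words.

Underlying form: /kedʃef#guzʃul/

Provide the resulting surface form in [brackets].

[keʃʃef#guʃʃul]

Rule 1: /d/ before /ʃ/ → [ʃ] (total assimilation)
Rule 1: /z/ before /ʃ/ → [ʃ] (total assimilation)
After rule 1: keʃʃef#guʃʃul
Rule 2: no segment meets the rule's conditions; no change.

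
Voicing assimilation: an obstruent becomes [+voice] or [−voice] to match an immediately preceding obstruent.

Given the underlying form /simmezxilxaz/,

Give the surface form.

[simmezɣilxaz]

/x/ after /z/ (voiced) → [ɣ]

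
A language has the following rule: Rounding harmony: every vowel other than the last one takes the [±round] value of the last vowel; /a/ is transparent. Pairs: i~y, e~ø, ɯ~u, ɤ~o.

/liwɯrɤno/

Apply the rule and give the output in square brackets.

[lywurono]

/i/ harmonizes with /o/ ([+round]) → [y]
/ɯ/ harmonizes with /o/ ([+round]) → [u]
/ɤ/ harmonizes with /o/ ([+round]) → [o]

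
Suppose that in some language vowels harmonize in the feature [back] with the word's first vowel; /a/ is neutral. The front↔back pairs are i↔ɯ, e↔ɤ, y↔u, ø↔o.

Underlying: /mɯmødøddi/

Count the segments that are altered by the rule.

3

/ø/ harmonizes with /ɯ/ ([+back]) → [o]
/ø/ harmonizes with /ɯ/ ([+back]) → [o]
/i/ harmonizes with /ɯ/ ([+back]) → [ɯ]
3 segments change.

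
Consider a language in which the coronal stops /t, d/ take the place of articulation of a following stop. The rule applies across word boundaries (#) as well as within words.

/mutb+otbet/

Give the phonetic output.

/t/ before /b/ (labial) → [p]
/t/ before /b/ (labial) → [p]

[mupb+opbet]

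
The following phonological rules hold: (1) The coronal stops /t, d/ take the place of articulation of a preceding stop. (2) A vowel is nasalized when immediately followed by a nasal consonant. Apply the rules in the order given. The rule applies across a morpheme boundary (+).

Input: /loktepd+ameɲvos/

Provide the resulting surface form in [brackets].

Rule 1: /t/ after /k/ (velar) → [k]
Rule 1: /d/ after /p/ (labial) → [b]
After rule 1: lokkepb+ameɲvos
Rule 2: /a/ before nasal /m/ → [ã]
Rule 2: /e/ before nasal /ɲ/ → [ẽ]

[lokkepb+ãmẽɲvos]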